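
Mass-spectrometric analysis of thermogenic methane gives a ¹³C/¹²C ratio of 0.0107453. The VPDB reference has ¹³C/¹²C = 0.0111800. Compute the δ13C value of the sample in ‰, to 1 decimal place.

-38.9‰

δ13C = (R_sample / R_standard − 1) × 1000
R_sample / R_standard = 0.0107453 / 0.0111800 = 0.961118
δ13C = (0.961118 − 1) × 1000 = -38.88‰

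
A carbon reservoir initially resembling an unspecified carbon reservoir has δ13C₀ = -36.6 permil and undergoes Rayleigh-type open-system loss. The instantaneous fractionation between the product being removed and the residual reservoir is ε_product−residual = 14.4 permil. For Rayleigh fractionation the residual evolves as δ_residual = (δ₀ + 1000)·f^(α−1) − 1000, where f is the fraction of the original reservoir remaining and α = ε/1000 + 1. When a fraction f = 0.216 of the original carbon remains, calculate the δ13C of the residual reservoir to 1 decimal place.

-57.6 permil

Rayleigh residual: δ_res = (δ₀ + 1000)·f^(α−1) − 1000
α = ε/1000 + 1 = 1.01440, so α − 1 = 0.01440
f^(α−1) = 0.216^(0.01440) = 0.978174
δ_res = (-36.6 + 1000) × 0.978174 − 1000 = 942.373 − 1000 = -57.63 permil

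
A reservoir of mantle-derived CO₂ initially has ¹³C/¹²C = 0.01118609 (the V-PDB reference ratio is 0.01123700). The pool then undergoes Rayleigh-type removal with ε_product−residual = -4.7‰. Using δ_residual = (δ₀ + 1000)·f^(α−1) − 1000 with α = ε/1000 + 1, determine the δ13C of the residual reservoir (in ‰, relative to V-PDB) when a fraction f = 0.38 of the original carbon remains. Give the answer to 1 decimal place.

δ₀ = (0.01118609/0.01123700 − 1)×1000 = (0.995469 − 1)×1000 = -4.531‰
α − 1 = ε/1000 = -0.0047
f^(α−1) = 0.38^(-0.0047) = 1.004558
δ_res = (-4.531 + 1000) × 1.004558 − 1000 = 1000.007 − 1000 = 0.01‰

0.0‰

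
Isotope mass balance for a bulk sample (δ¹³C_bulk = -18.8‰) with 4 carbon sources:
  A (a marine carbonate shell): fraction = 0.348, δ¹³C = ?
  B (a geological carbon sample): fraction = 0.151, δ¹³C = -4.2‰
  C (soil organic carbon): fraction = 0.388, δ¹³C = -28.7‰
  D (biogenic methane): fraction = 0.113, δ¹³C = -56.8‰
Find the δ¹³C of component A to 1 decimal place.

-1.8‰

Isotope mass balance: δ_bulk = Σ fᵢ·δᵢ.
-18.8 = 0.348×δ_A + 0.151×(-4.2) + 0.388×(-28.7) + 0.113×(-56.8)
0.348·δ_A = -18.8 − (-18.188) = -0.612
δ_A = -0.612 / 0.348 = -1.76‰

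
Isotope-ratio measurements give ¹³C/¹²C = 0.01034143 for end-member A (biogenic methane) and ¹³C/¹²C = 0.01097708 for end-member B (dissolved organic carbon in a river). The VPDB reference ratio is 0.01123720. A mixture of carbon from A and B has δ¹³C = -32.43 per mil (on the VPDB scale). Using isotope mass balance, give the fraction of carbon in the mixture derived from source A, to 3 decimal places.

0.164

δ_A = (0.01034143/0.01123720 − 1)×1000 = (0.920285 − 1)×1000 = -79.715 per mil
δ_B = (0.01097708/0.01123720 − 1)×1000 = (0.976852 − 1)×1000 = -23.148 per mil
f_A = (δ_mix − δ_B)/(δ_A − δ_B) = (-32.43 − (-23.148))/(-79.715 − (-23.148))
f_A = -9.282 / -56.567 = 0.1641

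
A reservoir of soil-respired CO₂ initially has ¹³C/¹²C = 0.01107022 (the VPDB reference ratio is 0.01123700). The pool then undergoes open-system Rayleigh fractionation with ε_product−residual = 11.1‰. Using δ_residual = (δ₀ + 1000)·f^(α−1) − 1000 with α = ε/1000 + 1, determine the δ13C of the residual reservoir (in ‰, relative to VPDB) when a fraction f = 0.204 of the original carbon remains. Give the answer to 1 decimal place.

δ₀ = (0.01107022/0.01123700 − 1)×1000 = (0.985158 − 1)×1000 = -14.842‰
α − 1 = ε/1000 = 0.0111
f^(α−1) = 0.204^(0.0111) = 0.982510
δ_res = (-14.842 + 1000) × 0.982510 − 1000 = 967.927 − 1000 = -32.07‰

-32.1‰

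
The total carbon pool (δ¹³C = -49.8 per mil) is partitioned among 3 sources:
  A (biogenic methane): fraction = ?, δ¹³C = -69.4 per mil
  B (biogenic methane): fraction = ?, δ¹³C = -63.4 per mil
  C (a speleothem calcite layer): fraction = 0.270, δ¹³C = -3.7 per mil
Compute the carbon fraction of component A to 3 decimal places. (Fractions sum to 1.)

0.420

Let f_A and f_B be the unknown fractions; fractions sum to 1 so f_A + f_B = 0.730.
Mass balance: Σ fᵢ·δᵢ = δ_bulk ⇒ f_A·(-69.4) + f_B·(-63.4) = -49.8 − (-0.999) = -48.801
Substitute f_B = 0.730 − f_A:
f_A·(-69.4 − -63.4) = -48.801 − 0.730×(-63.4) = -2.519
f_A = -2.519 / -6.0 = 0.4198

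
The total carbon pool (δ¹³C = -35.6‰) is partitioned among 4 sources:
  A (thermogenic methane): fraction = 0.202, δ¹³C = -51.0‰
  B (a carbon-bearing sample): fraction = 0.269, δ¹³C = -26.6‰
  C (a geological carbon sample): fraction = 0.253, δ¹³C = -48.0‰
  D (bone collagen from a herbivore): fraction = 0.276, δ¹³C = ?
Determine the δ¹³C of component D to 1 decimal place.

Isotope mass balance: δ_bulk = Σ fᵢ·δᵢ.
-35.6 = 0.202×(-51.0) + 0.269×(-26.6) + 0.253×(-48.0) + 0.276×δ_D
0.276·δ_D = -35.6 − (-29.601) = -5.999
δ_D = -5.999 / 0.276 = -21.73‰

-21.7‰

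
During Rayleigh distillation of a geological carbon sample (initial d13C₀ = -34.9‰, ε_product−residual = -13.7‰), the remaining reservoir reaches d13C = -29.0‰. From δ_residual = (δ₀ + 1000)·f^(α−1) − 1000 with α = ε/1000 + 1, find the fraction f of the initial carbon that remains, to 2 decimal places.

0.64

α − 1 = ε/1000 = -0.0137
(δ_res + 1000)/(δ₀ + 1000) = (-29.0 + 1000)/(-34.9 + 1000) = 971.0/965.1 = 1.006113
f = 1.006113^(1/-0.0137) = exp(ln(1.006113)/-0.0137) = exp(0.00609/-0.0137)
f = exp(-0.4449) = 0.6409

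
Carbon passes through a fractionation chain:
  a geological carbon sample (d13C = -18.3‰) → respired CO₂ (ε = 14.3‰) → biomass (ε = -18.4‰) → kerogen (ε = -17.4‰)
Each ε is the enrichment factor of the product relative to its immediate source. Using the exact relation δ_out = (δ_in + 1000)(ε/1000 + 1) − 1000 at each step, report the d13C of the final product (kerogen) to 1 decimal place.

step 1: δ = (-18.30 + 1000)·(14.3/1000 + 1) − 1000 = -4.26‰
step 2: δ = (-4.26 + 1000)·(-18.4/1000 + 1) − 1000 = -22.58‰
step 3: δ = (-22.58 + 1000)·(-17.4/1000 + 1) − 1000 = -39.59‰

-39.6‰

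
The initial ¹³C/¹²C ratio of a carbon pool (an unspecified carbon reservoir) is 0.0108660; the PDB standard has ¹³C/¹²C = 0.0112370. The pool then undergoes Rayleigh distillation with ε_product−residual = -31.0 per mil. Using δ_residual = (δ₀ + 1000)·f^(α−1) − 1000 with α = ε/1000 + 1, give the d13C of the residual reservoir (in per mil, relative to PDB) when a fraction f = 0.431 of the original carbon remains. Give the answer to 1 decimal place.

-7.5 per mil

δ₀ = (0.0108660/0.0112370 − 1)×1000 = (0.966984 − 1)×1000 = -33.016 per mil
α − 1 = ε/1000 = -0.0310
f^(α−1) = 0.431^(-0.0310) = 1.026434
δ_res = (-33.016 + 1000) × 1.026434 − 1000 = 992.546 − 1000 = -7.45 per mil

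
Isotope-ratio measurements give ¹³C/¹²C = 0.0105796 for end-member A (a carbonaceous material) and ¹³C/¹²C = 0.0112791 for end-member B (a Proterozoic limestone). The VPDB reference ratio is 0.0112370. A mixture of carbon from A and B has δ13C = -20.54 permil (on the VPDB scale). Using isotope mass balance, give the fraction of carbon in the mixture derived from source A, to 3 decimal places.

0.390

δ_A = (0.0105796/0.0112370 − 1)×1000 = (0.941497 − 1)×1000 = -58.503 permil
δ_B = (0.0112791/0.0112370 − 1)×1000 = (1.003747 − 1)×1000 = 3.747 permil
f_A = (δ_mix − δ_B)/(δ_A − δ_B) = (-20.54 − (3.747))/(-58.503 − (3.747))
f_A = -24.287 / -62.250 = 0.3901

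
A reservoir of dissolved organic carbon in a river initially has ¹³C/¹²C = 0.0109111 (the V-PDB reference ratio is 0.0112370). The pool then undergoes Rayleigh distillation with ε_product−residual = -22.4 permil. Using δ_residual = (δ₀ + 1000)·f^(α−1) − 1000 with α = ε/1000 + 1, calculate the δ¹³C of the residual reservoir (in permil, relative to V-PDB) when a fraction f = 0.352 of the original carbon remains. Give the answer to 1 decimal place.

δ₀ = (0.0109111/0.0112370 − 1)×1000 = (0.970998 − 1)×1000 = -29.002 permil
α − 1 = ε/1000 = -0.0224
f^(α−1) = 0.352^(-0.0224) = 1.023664
δ_res = (-29.002 + 1000) × 1.023664 − 1000 = 993.975 − 1000 = -6.02 permil

-6.0 permil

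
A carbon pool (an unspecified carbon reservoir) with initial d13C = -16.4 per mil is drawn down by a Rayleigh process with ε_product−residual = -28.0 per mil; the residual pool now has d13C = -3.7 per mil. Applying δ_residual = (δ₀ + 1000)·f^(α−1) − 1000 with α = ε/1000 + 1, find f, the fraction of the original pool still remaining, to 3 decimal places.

0.632

α − 1 = ε/1000 = -0.0280
(δ_res + 1000)/(δ₀ + 1000) = (-3.7 + 1000)/(-16.4 + 1000) = 996.3/983.6 = 1.012912
f = 1.012912^(1/-0.0280) = exp(ln(1.012912)/-0.0280) = exp(0.01283/-0.0280)
f = exp(-0.4582) = 0.6324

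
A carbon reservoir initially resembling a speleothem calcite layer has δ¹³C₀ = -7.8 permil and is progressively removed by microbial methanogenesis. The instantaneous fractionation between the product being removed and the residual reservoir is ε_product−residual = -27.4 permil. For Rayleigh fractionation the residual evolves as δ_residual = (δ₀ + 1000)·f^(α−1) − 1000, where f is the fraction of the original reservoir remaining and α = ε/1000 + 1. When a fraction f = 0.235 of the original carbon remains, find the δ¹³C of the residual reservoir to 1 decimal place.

Rayleigh residual: δ_res = (δ₀ + 1000)·f^(α−1) − 1000
α = ε/1000 + 1 = 0.97260, so α − 1 = -0.02740
f^(α−1) = 0.235^(-0.02740) = 1.040478
δ_res = (-7.8 + 1000) × 1.040478 − 1000 = 1032.362 − 1000 = 32.36 permil

32.4 permil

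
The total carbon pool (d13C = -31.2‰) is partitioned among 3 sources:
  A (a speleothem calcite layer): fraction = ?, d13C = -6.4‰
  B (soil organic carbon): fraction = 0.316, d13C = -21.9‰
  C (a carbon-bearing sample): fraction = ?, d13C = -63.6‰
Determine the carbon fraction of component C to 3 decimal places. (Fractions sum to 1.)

0.348

Let f_C and f_A be the unknown fractions; fractions sum to 1 so f_C + f_A = 0.684.
Mass balance: Σ fᵢ·δᵢ = δ_bulk ⇒ f_C·(-63.6) + f_A·(-6.4) = -31.2 − (-6.920) = -24.280
Substitute f_A = 0.684 − f_C:
f_C·(-63.6 − -6.4) = -24.280 − 0.684×(-6.4) = -19.902
f_C = -19.902 / -57.2 = 0.3479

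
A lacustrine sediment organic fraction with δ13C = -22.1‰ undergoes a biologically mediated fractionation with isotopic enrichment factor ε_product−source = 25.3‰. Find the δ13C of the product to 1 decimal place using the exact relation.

Exactly, δ_product = (δ_source + 1000)·(ε/1000 + 1) − 1000.
δ_product = (-22.1 + 1000) × (25.3/1000 + 1) − 1000
δ_product = 2.64‰

2.6‰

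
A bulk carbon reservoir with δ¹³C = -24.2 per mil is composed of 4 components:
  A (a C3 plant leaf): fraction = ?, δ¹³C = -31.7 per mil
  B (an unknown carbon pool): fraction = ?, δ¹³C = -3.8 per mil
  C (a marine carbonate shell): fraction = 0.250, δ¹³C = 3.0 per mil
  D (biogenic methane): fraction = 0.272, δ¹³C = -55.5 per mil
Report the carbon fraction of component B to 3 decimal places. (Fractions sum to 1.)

Let f_B and f_A be the unknown fractions; fractions sum to 1 so f_B + f_A = 0.478.
Mass balance: Σ fᵢ·δᵢ = δ_bulk ⇒ f_B·(-3.8) + f_A·(-31.7) = -24.2 − (-14.346) = -9.854
Substitute f_A = 0.478 − f_B:
f_B·(-3.8 − -31.7) = -9.854 − 0.478×(-31.7) = 5.299
f_B = 5.299 / 27.9 = 0.1899

0.190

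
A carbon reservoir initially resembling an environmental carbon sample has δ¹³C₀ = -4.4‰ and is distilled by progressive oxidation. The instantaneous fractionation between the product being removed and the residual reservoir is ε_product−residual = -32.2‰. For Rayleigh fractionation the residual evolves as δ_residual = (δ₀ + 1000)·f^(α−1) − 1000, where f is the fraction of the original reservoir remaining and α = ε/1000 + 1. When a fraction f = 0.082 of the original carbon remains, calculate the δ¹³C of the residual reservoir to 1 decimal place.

79.1‰

Rayleigh residual: δ_res = (δ₀ + 1000)·f^(α−1) − 1000
α = ε/1000 + 1 = 0.96780, so α − 1 = -0.03220
f^(α−1) = 0.082^(-0.03220) = 1.083865
δ_res = (-4.4 + 1000) × 1.083865 − 1000 = 1079.096 − 1000 = 79.10‰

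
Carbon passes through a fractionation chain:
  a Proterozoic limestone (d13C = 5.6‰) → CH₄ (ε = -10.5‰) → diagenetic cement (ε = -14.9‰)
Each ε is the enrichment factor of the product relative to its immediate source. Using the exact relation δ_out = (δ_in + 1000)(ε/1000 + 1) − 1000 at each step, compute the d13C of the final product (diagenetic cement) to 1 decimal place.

-19.8‰

step 1: δ = (5.60 + 1000)·(-10.5/1000 + 1) − 1000 = -4.96‰
step 2: δ = (-4.96 + 1000)·(-14.9/1000 + 1) − 1000 = -19.78‰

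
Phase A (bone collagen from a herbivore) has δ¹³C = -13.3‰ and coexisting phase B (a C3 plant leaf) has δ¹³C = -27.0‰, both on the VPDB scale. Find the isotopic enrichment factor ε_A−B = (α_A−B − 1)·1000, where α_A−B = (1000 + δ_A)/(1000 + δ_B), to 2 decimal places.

α_A−B = (1000 + -13.3) / (1000 + -27.0) = 986.7 / 973.0 = 1.014080
ε_A−B = (1.014080 − 1) × 1000 = 14.080‰
(The approximation ε ≈ δ_A − δ_B would give 13.7‰.)

14.08‰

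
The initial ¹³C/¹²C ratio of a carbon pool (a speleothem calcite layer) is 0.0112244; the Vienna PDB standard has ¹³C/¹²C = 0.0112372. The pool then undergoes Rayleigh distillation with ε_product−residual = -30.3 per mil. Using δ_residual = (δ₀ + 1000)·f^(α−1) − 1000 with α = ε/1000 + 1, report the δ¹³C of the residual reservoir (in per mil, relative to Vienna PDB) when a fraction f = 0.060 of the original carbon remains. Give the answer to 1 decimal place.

87.7 per mil

δ₀ = (0.0112244/0.0112372 − 1)×1000 = (0.998861 − 1)×1000 = -1.139 per mil
α − 1 = ε/1000 = -0.0303
f^(α−1) = 0.060^(-0.0303) = 1.088985
δ_res = (-1.139 + 1000) × 1.088985 − 1000 = 1087.745 − 1000 = 87.74 per mil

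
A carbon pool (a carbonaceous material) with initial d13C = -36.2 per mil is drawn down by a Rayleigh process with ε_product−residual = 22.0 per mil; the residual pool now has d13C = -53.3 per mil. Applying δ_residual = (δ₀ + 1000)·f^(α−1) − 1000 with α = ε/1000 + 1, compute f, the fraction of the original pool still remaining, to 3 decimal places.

α − 1 = ε/1000 = 0.0220
(δ_res + 1000)/(δ₀ + 1000) = (-53.3 + 1000)/(-36.2 + 1000) = 946.7/963.8 = 0.982258
f = 0.982258^(1/0.0220) = exp(ln(0.982258)/0.0220) = exp(-0.01790/0.0220)
f = exp(-0.8137) = 0.4432

0.443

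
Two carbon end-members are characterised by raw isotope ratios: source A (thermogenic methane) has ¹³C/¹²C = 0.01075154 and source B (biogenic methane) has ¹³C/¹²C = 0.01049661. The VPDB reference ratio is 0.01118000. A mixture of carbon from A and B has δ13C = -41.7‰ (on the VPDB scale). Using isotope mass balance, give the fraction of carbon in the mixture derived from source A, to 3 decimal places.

δ_A = (0.01075154/0.01118000 − 1)×1000 = (0.961676 − 1)×1000 = -38.324‰
δ_B = (0.01049661/0.01118000 − 1)×1000 = (0.938874 − 1)×1000 = -61.126‰
f_A = (δ_mix − δ_B)/(δ_A − δ_B) = (-41.7 − (-61.126))/(-38.324 − (-61.126))
f_A = 19.426 / 22.802 = 0.8519

0.852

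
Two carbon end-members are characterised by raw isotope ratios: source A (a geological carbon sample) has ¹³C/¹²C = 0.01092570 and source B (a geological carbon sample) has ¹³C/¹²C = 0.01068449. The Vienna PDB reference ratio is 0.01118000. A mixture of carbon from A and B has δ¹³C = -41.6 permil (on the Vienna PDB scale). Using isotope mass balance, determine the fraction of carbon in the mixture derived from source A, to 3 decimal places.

0.126

δ_A = (0.01092570/0.01118000 − 1)×1000 = (0.977254 − 1)×1000 = -22.746 permil
δ_B = (0.01068449/0.01118000 − 1)×1000 = (0.955679 − 1)×1000 = -44.321 permil
f_A = (δ_mix − δ_B)/(δ_A − δ_B) = (-41.6 − (-44.321))/(-22.746 − (-44.321))
f_A = 2.721 / 21.575 = 0.1261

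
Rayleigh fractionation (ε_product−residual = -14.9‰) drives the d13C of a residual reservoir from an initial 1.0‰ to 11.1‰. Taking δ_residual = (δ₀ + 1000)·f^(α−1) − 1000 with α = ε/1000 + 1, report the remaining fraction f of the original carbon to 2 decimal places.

0.51

α − 1 = ε/1000 = -0.0149
(δ_res + 1000)/(δ₀ + 1000) = (11.1 + 1000)/(1.0 + 1000) = 1011.1/1001.0 = 1.010090
f = 1.010090^(1/-0.0149) = exp(ln(1.010090)/-0.0149) = exp(0.01004/-0.0149)
f = exp(-0.6738) = 0.5098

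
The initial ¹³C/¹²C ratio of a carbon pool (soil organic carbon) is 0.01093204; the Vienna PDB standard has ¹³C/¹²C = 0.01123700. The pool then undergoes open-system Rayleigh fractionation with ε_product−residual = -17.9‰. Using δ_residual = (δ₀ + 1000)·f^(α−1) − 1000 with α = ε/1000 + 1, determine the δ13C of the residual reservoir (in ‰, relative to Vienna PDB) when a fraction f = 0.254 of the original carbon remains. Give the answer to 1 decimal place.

δ₀ = (0.01093204/0.01123700 − 1)×1000 = (0.972861 − 1)×1000 = -27.139‰
α − 1 = ε/1000 = -0.0179
f^(α−1) = 0.254^(-0.0179) = 1.024834
δ_res = (-27.139 + 1000) × 1.024834 − 1000 = 997.021 − 1000 = -2.98‰

-3.0‰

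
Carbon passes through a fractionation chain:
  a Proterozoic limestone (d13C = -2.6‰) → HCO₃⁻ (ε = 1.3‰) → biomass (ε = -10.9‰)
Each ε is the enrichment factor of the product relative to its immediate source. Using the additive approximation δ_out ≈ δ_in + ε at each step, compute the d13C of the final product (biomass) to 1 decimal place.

-12.2‰

step 1: δ ≈ -2.6 + (1.3) = -1.3‰
step 2: δ ≈ -1.3 + (-10.9) = -12.2‰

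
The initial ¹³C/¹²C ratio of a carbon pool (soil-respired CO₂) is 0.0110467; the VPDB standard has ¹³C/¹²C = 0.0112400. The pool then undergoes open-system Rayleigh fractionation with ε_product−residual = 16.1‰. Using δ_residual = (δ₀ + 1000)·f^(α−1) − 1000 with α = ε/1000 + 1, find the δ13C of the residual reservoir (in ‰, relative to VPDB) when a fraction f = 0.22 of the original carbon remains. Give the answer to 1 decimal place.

-40.9‰

δ₀ = (0.0110467/0.0112400 − 1)×1000 = (0.982802 − 1)×1000 = -17.198‰
α − 1 = ε/1000 = 0.0161
f^(α−1) = 0.22^(0.0161) = 0.975917
δ_res = (-17.198 + 1000) × 0.975917 − 1000 = 959.134 − 1000 = -40.87‰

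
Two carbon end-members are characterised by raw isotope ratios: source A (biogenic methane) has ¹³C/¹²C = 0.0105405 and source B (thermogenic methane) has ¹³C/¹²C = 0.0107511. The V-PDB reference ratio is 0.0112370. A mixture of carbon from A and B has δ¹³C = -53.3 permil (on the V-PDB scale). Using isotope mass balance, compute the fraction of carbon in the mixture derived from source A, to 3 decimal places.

0.537

δ_A = (0.0105405/0.0112370 − 1)×1000 = (0.938017 − 1)×1000 = -61.983 permil
δ_B = (0.0107511/0.0112370 − 1)×1000 = (0.956759 − 1)×1000 = -43.241 permil
f_A = (δ_mix − δ_B)/(δ_A − δ_B) = (-53.3 − (-43.241))/(-61.983 − (-43.241))
f_A = -10.059 / -18.742 = 0.5367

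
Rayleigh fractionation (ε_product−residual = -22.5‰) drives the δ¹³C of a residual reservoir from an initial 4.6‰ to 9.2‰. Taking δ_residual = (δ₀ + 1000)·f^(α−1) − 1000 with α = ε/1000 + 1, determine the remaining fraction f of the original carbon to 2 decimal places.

α − 1 = ε/1000 = -0.0225
(δ_res + 1000)/(δ₀ + 1000) = (9.2 + 1000)/(4.6 + 1000) = 1009.2/1004.6 = 1.004579
f = 1.004579^(1/-0.0225) = exp(ln(1.004579)/-0.0225) = exp(0.00457/-0.0225)
f = exp(-0.2030) = 0.8162

0.82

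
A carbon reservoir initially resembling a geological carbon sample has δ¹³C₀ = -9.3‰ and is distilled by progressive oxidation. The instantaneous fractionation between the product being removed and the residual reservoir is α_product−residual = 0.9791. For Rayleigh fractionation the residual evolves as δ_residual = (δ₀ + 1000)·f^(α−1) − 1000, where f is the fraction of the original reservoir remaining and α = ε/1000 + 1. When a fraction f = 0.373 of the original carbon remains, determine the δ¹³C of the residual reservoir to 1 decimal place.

11.3‰

Rayleigh residual: δ_res = (δ₀ + 1000)·f^(α−1) − 1000
α − 1 = -0.02090
f^(α−1) = 0.373^(-0.02090) = 1.020825
δ_res = (-9.3 + 1000) × 1.020825 − 1000 = 1011.331 − 1000 = 11.33‰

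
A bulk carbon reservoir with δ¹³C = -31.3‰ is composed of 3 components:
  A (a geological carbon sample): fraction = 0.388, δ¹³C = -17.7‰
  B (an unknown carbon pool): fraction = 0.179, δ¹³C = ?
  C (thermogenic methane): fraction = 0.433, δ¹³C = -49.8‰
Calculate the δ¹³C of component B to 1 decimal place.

Isotope mass balance: δ_bulk = Σ fᵢ·δᵢ.
-31.3 = 0.388×(-17.7) + 0.179×δ_B + 0.433×(-49.8)
0.179·δ_B = -31.3 − (-28.431) = -2.869
δ_B = -2.869 / 0.179 = -16.03‰

-16.0‰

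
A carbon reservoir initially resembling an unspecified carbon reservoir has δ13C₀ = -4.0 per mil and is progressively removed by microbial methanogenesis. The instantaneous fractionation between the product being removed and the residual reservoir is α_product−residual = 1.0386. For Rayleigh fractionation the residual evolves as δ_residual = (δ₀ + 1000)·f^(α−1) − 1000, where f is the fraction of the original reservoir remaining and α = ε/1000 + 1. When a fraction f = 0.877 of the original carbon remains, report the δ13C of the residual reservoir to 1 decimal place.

-9.0 per mil

Rayleigh residual: δ_res = (δ₀ + 1000)·f^(α−1) − 1000
α − 1 = 0.03860
f^(α−1) = 0.877^(0.03860) = 0.994947
δ_res = (-4.0 + 1000) × 0.994947 − 1000 = 990.967 − 1000 = -9.03 per mil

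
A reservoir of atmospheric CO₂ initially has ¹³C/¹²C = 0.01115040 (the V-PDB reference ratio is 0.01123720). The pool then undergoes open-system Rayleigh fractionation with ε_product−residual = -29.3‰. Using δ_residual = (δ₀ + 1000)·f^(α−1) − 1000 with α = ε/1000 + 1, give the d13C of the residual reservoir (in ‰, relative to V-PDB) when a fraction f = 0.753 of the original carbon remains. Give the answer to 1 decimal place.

δ₀ = (0.01115040/0.01123720 − 1)×1000 = (0.992276 − 1)×1000 = -7.724‰
α − 1 = ε/1000 = -0.0293
f^(α−1) = 0.753^(-0.0293) = 1.008347
δ_res = (-7.724 + 1000) × 1.008347 − 1000 = 1000.558 − 1000 = 0.56‰

0.6‰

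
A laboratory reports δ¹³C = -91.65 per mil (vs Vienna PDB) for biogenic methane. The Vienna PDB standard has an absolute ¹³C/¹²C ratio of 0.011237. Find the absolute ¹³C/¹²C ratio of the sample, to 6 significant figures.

R_sample = R_standard × (δ¹³C/1000 + 1)
R_sample = 0.011237 × (-91.65/1000 + 1) = 0.011237 × 0.908350
R_sample = 0.0102071

0.0102071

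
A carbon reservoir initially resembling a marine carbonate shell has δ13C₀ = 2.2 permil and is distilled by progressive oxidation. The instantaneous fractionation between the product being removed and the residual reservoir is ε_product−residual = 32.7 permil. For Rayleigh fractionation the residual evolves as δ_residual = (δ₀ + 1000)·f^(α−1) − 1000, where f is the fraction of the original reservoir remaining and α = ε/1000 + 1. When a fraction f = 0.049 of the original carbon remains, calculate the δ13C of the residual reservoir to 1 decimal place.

-91.9 permil

Rayleigh residual: δ_res = (δ₀ + 1000)·f^(α−1) − 1000
α = ε/1000 + 1 = 1.03270, so α − 1 = 0.03270
f^(α−1) = 0.049^(0.03270) = 0.906086
δ_res = (2.2 + 1000) × 0.906086 − 1000 = 908.079 − 1000 = -91.92 permil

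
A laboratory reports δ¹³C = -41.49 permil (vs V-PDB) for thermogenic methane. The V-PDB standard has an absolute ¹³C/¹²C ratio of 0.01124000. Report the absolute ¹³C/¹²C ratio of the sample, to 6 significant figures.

R_sample = R_standard × (δ¹³C/1000 + 1)
R_sample = 0.01124000 × (-41.49/1000 + 1) = 0.01124000 × 0.958510
R_sample = 0.0107737

0.0107737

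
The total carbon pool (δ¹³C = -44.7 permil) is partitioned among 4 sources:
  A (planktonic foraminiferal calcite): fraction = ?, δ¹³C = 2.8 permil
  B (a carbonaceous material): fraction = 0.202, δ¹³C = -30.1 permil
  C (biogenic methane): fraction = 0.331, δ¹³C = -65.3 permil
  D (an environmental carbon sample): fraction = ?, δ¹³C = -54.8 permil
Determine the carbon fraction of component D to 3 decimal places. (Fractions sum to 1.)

Let f_D and f_A be the unknown fractions; fractions sum to 1 so f_D + f_A = 0.467.
Mass balance: Σ fᵢ·δᵢ = δ_bulk ⇒ f_D·(-54.8) + f_A·(2.8) = -44.7 − (-27.695) = -17.006
Substitute f_A = 0.467 − f_D:
f_D·(-54.8 − 2.8) = -17.006 − 0.467×(2.8) = -18.313
f_D = -18.313 / -57.6 = 0.3179

0.318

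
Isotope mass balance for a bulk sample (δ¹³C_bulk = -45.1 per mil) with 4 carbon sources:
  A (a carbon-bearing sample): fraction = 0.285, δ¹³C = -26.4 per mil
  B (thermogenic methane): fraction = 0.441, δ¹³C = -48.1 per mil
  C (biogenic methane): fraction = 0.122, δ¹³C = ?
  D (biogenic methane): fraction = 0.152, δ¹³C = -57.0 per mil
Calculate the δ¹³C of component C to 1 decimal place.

Isotope mass balance: δ_bulk = Σ fᵢ·δᵢ.
-45.1 = 0.285×(-26.4) + 0.441×(-48.1) + 0.122×δ_C + 0.152×(-57.0)
0.122·δ_C = -45.1 − (-37.400) = -7.700
δ_C = -7.700 / 0.122 = -63.11 per mil

-63.1 per mil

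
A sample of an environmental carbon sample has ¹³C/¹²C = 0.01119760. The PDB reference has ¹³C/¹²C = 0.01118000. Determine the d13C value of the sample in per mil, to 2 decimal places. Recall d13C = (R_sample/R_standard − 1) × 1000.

d13C = (R_sample / R_standard − 1) × 1000
R_sample / R_standard = 0.01119760 / 0.01118000 = 1.001574
d13C = (1.001574 − 1) × 1000 = 1.574 per mil

1.57 per mil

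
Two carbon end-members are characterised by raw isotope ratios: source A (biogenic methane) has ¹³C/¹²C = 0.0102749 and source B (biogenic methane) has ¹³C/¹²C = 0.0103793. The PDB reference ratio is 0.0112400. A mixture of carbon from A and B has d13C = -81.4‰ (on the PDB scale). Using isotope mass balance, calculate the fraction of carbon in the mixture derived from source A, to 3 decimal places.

0.520

δ_A = (0.0102749/0.0112400 − 1)×1000 = (0.914137 − 1)×1000 = -85.863‰
δ_B = (0.0103793/0.0112400 − 1)×1000 = (0.923425 − 1)×1000 = -76.575‰
f_A = (δ_mix − δ_B)/(δ_A − δ_B) = (-81.4 − (-76.575))/(-85.863 − (-76.575))
f_A = -4.825 / -9.288 = 0.5195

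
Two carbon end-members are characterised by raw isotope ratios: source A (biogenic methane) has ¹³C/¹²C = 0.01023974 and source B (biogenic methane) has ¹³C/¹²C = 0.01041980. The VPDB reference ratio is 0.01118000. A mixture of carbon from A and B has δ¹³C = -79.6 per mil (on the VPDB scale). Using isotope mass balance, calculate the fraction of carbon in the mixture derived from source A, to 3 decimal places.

0.720

δ_A = (0.01023974/0.01118000 − 1)×1000 = (0.915898 − 1)×1000 = -84.102 per mil
δ_B = (0.01041980/0.01118000 − 1)×1000 = (0.932004 − 1)×1000 = -67.996 per mil
f_A = (δ_mix − δ_B)/(δ_A − δ_B) = (-79.6 − (-67.996))/(-84.102 − (-67.996))
f_A = -11.604 / -16.106 = 0.7205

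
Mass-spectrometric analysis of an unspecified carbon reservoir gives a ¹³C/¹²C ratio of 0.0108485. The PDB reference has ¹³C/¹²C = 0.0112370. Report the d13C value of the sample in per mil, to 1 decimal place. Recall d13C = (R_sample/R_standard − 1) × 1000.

d13C = (R_sample / R_standard − 1) × 1000
R_sample / R_standard = 0.0108485 / 0.0112370 = 0.965427
d13C = (0.965427 − 1) × 1000 = -34.57 per mil

-34.6 per mil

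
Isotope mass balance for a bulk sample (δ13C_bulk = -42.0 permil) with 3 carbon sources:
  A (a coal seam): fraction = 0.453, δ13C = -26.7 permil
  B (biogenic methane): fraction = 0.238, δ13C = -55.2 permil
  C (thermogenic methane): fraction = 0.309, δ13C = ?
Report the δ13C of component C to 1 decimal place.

-54.3 permil

Isotope mass balance: δ_bulk = Σ fᵢ·δᵢ.
-42.0 = 0.453×(-26.7) + 0.238×(-55.2) + 0.309×δ_C
0.309·δ_C = -42.0 − (-25.233) = -16.767
δ_C = -16.767 / 0.309 = -54.26 permil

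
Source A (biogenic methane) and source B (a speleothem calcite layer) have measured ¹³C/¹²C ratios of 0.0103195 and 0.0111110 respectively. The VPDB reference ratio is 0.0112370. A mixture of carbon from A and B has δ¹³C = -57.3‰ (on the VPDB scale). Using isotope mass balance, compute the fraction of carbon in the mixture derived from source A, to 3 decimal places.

0.654

δ_A = (0.0103195/0.0112370 − 1)×1000 = (0.918350 − 1)×1000 = -81.650‰
δ_B = (0.0111110/0.0112370 − 1)×1000 = (0.988787 − 1)×1000 = -11.213‰
f_A = (δ_mix − δ_B)/(δ_A − δ_B) = (-57.3 − (-11.213))/(-81.650 − (-11.213))
f_A = -46.087 / -70.437 = 0.6543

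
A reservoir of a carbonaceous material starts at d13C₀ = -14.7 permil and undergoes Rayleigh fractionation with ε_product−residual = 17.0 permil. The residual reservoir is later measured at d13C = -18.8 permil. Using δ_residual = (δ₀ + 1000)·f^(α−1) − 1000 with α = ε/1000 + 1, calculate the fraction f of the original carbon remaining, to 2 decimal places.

0.78

α − 1 = ε/1000 = 0.0170
(δ_res + 1000)/(δ₀ + 1000) = (-18.8 + 1000)/(-14.7 + 1000) = 981.2/985.3 = 0.995839
f = 0.995839^(1/0.0170) = exp(ln(0.995839)/0.0170) = exp(-0.00417/0.0170)
f = exp(-0.2453) = 0.7825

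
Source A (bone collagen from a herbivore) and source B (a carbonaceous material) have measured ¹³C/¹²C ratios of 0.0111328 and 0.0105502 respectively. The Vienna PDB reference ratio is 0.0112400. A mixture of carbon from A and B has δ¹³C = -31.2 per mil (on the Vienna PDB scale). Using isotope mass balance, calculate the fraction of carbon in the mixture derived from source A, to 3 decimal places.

δ_A = (0.0111328/0.0112400 − 1)×1000 = (0.990463 − 1)×1000 = -9.537 per mil
δ_B = (0.0105502/0.0112400 − 1)×1000 = (0.938630 − 1)×1000 = -61.370 per mil
f_A = (δ_mix − δ_B)/(δ_A − δ_B) = (-31.2 − (-61.370))/(-9.537 − (-61.370))
f_A = 30.170 / 51.833 = 0.5821

0.582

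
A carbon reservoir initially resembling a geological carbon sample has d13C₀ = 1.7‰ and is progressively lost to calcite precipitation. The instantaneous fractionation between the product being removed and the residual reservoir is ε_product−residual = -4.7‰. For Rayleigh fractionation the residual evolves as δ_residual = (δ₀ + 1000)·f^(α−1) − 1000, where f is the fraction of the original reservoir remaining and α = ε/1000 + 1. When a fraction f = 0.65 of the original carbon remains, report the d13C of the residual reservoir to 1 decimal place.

3.7‰

Rayleigh residual: δ_res = (δ₀ + 1000)·f^(α−1) − 1000
α = ε/1000 + 1 = 0.99530, so α − 1 = -0.00470
f^(α−1) = 0.65^(-0.00470) = 1.002027
δ_res = (1.7 + 1000) × 1.002027 − 1000 = 1003.730 − 1000 = 3.73‰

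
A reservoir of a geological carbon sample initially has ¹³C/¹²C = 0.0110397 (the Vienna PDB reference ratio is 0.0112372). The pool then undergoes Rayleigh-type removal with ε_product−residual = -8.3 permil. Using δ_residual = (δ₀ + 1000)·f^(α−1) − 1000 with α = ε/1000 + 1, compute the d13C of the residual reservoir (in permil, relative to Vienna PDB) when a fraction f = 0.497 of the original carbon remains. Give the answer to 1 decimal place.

δ₀ = (0.0110397/0.0112372 − 1)×1000 = (0.982424 − 1)×1000 = -17.576 permil
α − 1 = ε/1000 = -0.0083
f^(α−1) = 0.497^(-0.0083) = 1.005820
δ_res = (-17.576 + 1000) × 1.005820 − 1000 = 988.142 − 1000 = -11.86 permil

-11.9 permil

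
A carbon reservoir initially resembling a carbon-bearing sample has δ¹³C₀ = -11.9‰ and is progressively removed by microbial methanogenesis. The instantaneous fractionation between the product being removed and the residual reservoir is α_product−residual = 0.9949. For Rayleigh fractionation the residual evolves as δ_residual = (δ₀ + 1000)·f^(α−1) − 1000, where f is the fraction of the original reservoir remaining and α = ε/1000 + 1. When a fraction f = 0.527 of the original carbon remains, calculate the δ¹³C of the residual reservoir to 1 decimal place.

-8.7‰

Rayleigh residual: δ_res = (δ₀ + 1000)·f^(α−1) − 1000
α − 1 = -0.00510
f^(α−1) = 0.527^(-0.00510) = 1.003272
δ_res = (-11.9 + 1000) × 1.003272 − 1000 = 991.333 − 1000 = -8.67‰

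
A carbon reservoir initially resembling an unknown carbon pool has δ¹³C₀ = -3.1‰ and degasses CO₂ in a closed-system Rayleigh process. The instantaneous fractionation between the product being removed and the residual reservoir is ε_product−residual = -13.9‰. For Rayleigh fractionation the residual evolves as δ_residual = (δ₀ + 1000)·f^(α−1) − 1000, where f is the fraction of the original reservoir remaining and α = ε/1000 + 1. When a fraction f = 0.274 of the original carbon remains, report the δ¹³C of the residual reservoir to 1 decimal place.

Rayleigh residual: δ_res = (δ₀ + 1000)·f^(α−1) − 1000
α = ε/1000 + 1 = 0.98610, so α − 1 = -0.01390
f^(α−1) = 0.274^(-0.01390) = 1.018158
δ_res = (-3.1 + 1000) × 1.018158 − 1000 = 1015.002 − 1000 = 15.00‰

15.0‰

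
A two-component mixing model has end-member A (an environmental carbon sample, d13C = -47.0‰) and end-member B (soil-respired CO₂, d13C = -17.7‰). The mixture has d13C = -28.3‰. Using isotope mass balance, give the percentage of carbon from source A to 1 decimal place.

36.2%

δ_mix = f_A·δ_A + (1 − f_A)·δ_B  ⇒  f_A = (δ_mix − δ_B)/(δ_A − δ_B)
f_A = (-28.3 − (-17.7)) / (-47.0 − (-17.7))
f_A = -10.6 / -29.3 = 0.3618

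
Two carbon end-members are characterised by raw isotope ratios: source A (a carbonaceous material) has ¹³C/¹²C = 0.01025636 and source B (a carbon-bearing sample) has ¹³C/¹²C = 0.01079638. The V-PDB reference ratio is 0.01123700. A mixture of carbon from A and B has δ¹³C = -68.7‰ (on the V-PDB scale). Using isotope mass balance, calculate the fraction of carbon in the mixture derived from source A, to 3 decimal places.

0.614

δ_A = (0.01025636/0.01123700 − 1)×1000 = (0.912731 − 1)×1000 = -87.269‰
δ_B = (0.01079638/0.01123700 − 1)×1000 = (0.960788 − 1)×1000 = -39.212‰
f_A = (δ_mix − δ_B)/(δ_A − δ_B) = (-68.7 − (-39.212))/(-87.269 − (-39.212))
f_A = -29.488 / -48.057 = 0.6136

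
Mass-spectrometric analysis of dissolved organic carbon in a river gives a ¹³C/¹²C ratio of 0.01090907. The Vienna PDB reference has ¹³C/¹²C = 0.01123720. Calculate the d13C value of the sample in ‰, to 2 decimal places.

-29.20‰

d13C = (R_sample / R_standard − 1) × 1000
R_sample / R_standard = 0.01090907 / 0.01123720 = 0.970800
d13C = (0.970800 − 1) × 1000 = -29.200‰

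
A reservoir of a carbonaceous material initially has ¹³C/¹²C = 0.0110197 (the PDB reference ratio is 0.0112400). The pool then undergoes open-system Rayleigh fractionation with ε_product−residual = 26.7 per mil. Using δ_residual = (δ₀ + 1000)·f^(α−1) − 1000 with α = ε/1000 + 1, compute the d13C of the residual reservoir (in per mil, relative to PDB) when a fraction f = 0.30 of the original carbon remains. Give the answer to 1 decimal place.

-50.6 per mil

δ₀ = (0.0110197/0.0112400 − 1)×1000 = (0.980400 − 1)×1000 = -19.600 per mil
α − 1 = ε/1000 = 0.0267
f^(α−1) = 0.30^(0.0267) = 0.968365
δ_res = (-19.600 + 1000) × 0.968365 − 1000 = 949.386 − 1000 = -50.61 per mil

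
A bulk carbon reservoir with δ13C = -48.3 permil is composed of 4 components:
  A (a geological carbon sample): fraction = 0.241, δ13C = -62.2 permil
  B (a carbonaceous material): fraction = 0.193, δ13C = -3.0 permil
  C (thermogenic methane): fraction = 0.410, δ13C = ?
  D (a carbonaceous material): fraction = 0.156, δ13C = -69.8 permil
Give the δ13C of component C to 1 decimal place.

-53.3 permil

Isotope mass balance: δ_bulk = Σ fᵢ·δᵢ.
-48.3 = 0.241×(-62.2) + 0.193×(-3.0) + 0.410×δ_C + 0.156×(-69.8)
0.410·δ_C = -48.3 − (-26.458) = -21.842
δ_C = -21.842 / 0.410 = -53.27 permil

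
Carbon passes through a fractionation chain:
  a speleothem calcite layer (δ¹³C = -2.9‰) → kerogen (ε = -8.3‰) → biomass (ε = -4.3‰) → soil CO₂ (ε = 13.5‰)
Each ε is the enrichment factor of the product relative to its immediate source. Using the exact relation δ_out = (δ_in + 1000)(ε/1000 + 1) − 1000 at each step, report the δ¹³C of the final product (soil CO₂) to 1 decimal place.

step 1: δ = (-2.90 + 1000)·(-8.3/1000 + 1) − 1000 = -11.18‰
step 2: δ = (-11.18 + 1000)·(-4.3/1000 + 1) − 1000 = -15.43‰
step 3: δ = (-15.43 + 1000)·(13.5/1000 + 1) − 1000 = -2.14‰

-2.1‰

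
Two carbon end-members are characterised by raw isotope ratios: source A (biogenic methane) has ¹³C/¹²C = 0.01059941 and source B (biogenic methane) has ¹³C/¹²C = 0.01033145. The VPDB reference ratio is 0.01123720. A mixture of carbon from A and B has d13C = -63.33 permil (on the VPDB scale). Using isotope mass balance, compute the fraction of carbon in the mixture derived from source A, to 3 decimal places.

0.724

δ_A = (0.01059941/0.01123720 − 1)×1000 = (0.943243 − 1)×1000 = -56.757 permil
δ_B = (0.01033145/0.01123720 − 1)×1000 = (0.919397 − 1)×1000 = -80.603 permil
f_A = (δ_mix − δ_B)/(δ_A − δ_B) = (-63.33 − (-80.603))/(-56.757 − (-80.603))
f_A = 17.273 / 23.846 = 0.7244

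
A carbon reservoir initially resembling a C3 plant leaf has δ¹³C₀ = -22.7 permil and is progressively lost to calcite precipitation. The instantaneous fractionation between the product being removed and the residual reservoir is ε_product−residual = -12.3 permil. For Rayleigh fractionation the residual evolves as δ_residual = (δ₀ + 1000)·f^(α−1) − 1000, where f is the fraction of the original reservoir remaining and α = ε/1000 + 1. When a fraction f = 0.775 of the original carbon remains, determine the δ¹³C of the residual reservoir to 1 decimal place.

-19.6 permil

Rayleigh residual: δ_res = (δ₀ + 1000)·f^(α−1) − 1000
α = ε/1000 + 1 = 0.98770, so α − 1 = -0.01230
f^(α−1) = 0.775^(-0.01230) = 1.003140
δ_res = (-22.7 + 1000) × 1.003140 − 1000 = 980.369 − 1000 = -19.63 permil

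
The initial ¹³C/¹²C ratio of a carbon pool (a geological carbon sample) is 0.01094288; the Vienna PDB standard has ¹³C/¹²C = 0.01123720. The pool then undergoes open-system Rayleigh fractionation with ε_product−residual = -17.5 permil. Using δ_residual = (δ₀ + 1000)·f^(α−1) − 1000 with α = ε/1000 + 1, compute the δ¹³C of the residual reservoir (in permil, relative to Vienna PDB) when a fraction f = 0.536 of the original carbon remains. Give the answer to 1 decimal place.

-15.5 permil

δ₀ = (0.01094288/0.01123720 − 1)×1000 = (0.973808 − 1)×1000 = -26.192 permil
α − 1 = ε/1000 = -0.0175
f^(α−1) = 0.536^(-0.0175) = 1.010973
δ_res = (-26.192 + 1000) × 1.010973 − 1000 = 984.494 − 1000 = -15.51 permil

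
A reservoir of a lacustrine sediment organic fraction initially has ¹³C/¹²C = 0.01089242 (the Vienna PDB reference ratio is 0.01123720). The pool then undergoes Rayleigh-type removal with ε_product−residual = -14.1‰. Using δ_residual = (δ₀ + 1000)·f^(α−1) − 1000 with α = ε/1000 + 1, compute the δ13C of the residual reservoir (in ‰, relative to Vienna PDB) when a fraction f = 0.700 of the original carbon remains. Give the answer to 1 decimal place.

δ₀ = (0.01089242/0.01123720 − 1)×1000 = (0.969318 − 1)×1000 = -30.682‰
α − 1 = ε/1000 = -0.0141
f^(α−1) = 0.700^(-0.0141) = 1.005042
δ_res = (-30.682 + 1000) × 1.005042 − 1000 = 974.205 − 1000 = -25.79‰

-25.8‰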